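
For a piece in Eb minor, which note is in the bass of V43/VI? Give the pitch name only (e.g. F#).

The applied chord V43/VI is rooted on Gb: Gb-Bb-Db-Fb.
The figure 43 means second inversion — the fifth is in the bass.

Db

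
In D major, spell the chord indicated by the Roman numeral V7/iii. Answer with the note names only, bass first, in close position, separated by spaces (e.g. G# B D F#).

C# E# G# B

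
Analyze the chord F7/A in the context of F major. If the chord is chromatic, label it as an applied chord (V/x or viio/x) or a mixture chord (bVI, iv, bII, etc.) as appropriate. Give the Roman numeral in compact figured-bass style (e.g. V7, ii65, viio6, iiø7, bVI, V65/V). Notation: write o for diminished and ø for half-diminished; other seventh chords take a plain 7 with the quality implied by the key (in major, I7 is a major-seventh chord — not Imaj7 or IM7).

The pitches F-A-C-Eb form a dominant seventh chord rooted on F.
F is not a diatonic chord root with this quality in F major, but it lies a perfect fifth above Bb (IV), so the chord functions as an applied dominant of IV.
With A in the bass the chord is in first inversion, so the figured bass is 65.

V65/IV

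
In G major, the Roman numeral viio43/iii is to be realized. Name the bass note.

E

The applied chord viio43/iii is rooted on A#: A#-C#-E-G.
The figure 43 means second inversion — the fifth is in the bass.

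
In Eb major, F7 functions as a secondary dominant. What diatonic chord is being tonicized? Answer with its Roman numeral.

The chord is a dominant seventh chord on F.
A dominant resolves down a perfect fifth: F → Bb. In Eb major, Bb is scale degree 5, i.e. V.

V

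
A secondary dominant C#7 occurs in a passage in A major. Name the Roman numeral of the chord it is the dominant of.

vi

The chord is a dominant seventh chord on C#.
A dominant resolves down a perfect fifth: C# → F#. In A major, F# is scale degree 6, i.e. vi.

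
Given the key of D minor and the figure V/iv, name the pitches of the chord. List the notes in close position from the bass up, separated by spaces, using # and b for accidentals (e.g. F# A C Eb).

D F# A

The slash means an applied dominant: we want the dominant of iv. In D minor, iv is G minor, and its dominant is built on D.
Building a major triad on D gives D-F#-A.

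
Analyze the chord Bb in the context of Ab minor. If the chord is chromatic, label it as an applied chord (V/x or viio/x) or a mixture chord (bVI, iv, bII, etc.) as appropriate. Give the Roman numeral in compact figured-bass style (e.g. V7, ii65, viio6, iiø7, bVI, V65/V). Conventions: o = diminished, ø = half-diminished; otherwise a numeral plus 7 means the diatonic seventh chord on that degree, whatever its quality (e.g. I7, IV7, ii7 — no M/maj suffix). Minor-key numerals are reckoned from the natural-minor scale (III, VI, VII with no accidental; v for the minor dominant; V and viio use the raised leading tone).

Stacked in thirds the chord is Bb-D-F: a major triad on Bb.
Bb is not a diatonic chord root with this quality in Ab minor, but it lies a perfect fifth above Eb (V), so the chord functions as an applied dominant of V.

V/V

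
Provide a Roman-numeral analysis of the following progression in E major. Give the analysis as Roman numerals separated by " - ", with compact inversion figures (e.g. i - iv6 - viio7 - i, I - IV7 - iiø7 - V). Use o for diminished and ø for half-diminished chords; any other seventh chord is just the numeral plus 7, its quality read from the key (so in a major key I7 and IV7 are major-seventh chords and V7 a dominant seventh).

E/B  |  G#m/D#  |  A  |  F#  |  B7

E/B has root E, degree 1 in E major, so I64.
G#m/D# has root G#, degree 3 in E major, so iii64.
A: root A is the subdominant; major triad there is IV.
F#: a major triad on F#, the applied dominant of V → V/V.
B7 has root B, degree 5 in E major, so V7.

I64 - iii64 - IV - V/V - V7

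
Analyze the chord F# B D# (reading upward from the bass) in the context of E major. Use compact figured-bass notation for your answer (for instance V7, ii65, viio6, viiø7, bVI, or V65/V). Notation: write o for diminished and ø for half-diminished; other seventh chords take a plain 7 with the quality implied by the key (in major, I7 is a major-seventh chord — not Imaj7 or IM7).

The pitches B-D#-F# form a major triad rooted on B.
B is scale degree 5 in E major, and a major triad on that degree is written V.
With F# in the bass the chord is in second inversion, so the figured bass is 64.

V64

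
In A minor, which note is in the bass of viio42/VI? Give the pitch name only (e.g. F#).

Db

The applied chord viio42/VI is rooted on E: E-G-Bb-Db.
The figure 42 means third inversion — the seventh is in the bass.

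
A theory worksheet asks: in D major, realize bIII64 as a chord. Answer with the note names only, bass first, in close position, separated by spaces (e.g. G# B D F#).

bIII64 is a major triad on the lowered third degree, borrowed from the parallel minor. In D major that root is F.
So the chord is F-A-C, a major triad.
With the 64 figure the chord is in second inversion; from the bass C upward in close position it reads C-F-A.

C F A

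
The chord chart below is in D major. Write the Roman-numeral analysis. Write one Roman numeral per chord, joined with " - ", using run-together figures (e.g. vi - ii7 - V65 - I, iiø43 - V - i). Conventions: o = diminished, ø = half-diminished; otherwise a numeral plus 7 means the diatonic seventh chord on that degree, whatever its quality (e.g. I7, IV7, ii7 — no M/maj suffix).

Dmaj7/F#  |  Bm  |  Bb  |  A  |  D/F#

Dmaj7/F#: root D is the tonic; major seventh chord there is I65.
Bm has root B, degree 6 in D major, so vi.
Bb: Bb with this quality isn't in the key; it's bVI, borrowed from the parallel minor.
A: root A is the dominant; major triad there is V.
D/F#: major triad on D = scale degree 1 → I6.

I65 - vi - bVI - V - I6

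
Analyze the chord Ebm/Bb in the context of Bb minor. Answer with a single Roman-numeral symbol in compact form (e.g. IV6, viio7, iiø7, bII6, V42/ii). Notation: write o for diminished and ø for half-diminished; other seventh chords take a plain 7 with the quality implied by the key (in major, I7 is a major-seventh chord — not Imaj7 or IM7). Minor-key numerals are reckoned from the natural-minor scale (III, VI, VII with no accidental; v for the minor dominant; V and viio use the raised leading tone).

iv64

The pitches Eb-Gb-Bb form a minor triad rooted on Eb.
In Bb minor, Eb is the subdominant; the diatonic minor triad there is iv.
With Bb in the bass the chord is in second inversion, so the figured bass is 64.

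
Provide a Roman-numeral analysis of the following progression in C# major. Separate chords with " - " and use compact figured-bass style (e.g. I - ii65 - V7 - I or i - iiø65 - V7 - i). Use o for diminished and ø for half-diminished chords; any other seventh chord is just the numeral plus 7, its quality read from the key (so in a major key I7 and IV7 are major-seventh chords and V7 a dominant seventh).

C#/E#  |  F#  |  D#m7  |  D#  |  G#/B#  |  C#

I6 - IV - ii7 - V/V - V6 - I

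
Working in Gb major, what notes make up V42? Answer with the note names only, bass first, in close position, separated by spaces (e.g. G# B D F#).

The numeral's case and figure indicate a dominant seventh chord. In Gb major its root, the fifth degree, is Db.
Stacking thirds from Db gives Db-F-Ab-Cb.
With the 42 figure the chord is in third inversion; from the bass Cb upward in close position it reads Cb-Db-F-Ab.

Cb Db F Ab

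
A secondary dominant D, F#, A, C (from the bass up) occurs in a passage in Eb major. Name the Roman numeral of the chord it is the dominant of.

The chord is a dominant seventh chord on D.
A dominant resolves down a perfect fifth: D → G. In Eb major, G is scale degree 3, i.e. iii.

iii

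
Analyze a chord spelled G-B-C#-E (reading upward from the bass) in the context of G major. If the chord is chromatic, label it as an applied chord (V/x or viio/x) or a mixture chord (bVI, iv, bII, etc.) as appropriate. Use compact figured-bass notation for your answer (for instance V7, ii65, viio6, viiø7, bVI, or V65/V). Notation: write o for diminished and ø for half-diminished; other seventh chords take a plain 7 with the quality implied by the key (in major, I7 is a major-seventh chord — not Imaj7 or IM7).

The pitches C#-E-G-B form a half-diminished seventh chord rooted on C#.
C# sits a half step below D (V in G major); a diminished chord there is the applied leading-tone chord of V.
With G in the bass the chord is in second inversion, so the figured bass is 43.

viiø43/V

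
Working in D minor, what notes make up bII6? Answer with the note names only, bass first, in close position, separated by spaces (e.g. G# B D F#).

bII6 is the Neapolitan sixth — a major triad on the lowered second degree, here in its customary first inversion. In D minor that root is Eb.
So the chord is Eb-G-Bb, a major triad.
With the 6 figure the chord is in first inversion; from the bass G upward in close position it reads G-Bb-Eb.

G Bb Eb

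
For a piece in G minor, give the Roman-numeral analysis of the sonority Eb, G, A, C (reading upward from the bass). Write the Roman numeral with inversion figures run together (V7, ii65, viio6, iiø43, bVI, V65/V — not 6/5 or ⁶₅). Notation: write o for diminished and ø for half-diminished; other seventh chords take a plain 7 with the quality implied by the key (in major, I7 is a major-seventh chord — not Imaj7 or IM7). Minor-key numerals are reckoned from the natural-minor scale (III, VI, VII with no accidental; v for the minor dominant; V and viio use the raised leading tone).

iiø43

Stacked in thirds the chord is A-C-Eb-G: a half-diminished seventh chord on A.
A is scale degree 2 in G minor, and a half-diminished seventh chord on that degree is written iiø7.
With Eb in the bass the chord is in second inversion, so the figured bass is 43.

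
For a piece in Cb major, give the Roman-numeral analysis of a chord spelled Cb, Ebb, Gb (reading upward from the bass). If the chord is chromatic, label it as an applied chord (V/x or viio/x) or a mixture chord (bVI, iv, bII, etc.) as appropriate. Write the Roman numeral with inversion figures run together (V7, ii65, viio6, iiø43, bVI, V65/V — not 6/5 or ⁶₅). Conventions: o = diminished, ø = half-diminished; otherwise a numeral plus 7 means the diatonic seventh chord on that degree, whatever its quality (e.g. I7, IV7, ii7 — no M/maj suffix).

i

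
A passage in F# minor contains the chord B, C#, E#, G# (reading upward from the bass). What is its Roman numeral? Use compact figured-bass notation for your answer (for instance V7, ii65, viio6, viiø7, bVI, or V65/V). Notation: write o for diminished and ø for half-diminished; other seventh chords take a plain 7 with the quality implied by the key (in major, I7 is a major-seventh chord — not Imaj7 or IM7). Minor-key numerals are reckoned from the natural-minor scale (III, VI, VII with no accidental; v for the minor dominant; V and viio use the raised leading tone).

V42

The pitches C#-E#-G#-B form a dominant seventh chord rooted on C#.
In F# minor, C# is the dominant; the diatonic dominant seventh chord there is V7.
With B in the bass the chord is in third inversion, so the figured bass is 42.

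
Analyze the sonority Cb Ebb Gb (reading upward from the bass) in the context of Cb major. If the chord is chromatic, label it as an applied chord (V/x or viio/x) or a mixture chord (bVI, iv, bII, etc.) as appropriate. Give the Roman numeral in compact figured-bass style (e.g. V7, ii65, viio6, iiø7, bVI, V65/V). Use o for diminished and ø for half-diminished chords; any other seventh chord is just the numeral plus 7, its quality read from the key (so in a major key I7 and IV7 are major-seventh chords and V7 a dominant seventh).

The pitches Cb-Ebb-Gb form a minor triad rooted on Cb.
Cb is the first degree of Cb major. This is the minor tonic, borrowed from the parallel minor.

i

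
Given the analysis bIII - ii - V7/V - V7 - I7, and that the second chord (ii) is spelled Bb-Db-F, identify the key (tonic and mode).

Ab major

The chord Bbm is a minor triad rooted on Bb; its label is ii.
ii on Bb implies Bb is the supertonic; that puts the tonic at Ab, and the lowercase numeral fits major mode.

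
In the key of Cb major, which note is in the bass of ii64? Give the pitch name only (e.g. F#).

ii in Cb major has root Db; the chord is Db-Fb-Ab.
The figure 64 means second inversion — the fifth is in the bass.

Ab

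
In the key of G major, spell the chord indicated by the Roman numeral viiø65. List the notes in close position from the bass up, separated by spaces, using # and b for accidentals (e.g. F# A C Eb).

A C E F#

In G major, the leading tone is F#, and the diatonic chord built there is a half-diminished seventh chord.
That chord is spelled F#-A-C-E.
The figured bass 65 indicates first inversion, placing the third (A) in the bass: A-C-E-F#.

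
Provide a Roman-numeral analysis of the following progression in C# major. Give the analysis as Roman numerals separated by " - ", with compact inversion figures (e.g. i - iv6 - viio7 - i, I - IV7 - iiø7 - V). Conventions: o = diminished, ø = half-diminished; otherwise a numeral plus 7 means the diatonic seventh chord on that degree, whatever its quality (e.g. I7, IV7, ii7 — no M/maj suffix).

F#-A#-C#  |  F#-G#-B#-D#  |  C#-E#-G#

IV - V42 - I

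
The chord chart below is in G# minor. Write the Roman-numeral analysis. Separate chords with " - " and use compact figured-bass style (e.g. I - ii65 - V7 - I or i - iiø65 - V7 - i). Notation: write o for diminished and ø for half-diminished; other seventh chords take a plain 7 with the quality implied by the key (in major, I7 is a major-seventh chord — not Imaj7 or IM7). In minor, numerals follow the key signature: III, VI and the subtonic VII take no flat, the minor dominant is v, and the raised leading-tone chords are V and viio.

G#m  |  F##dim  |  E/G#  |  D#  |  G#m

i - viio - VI6 - V - i

G#m: minor triad on G# = scale degree 1 → i.
F##dim: root F## is the leading tone; diminished triad there is viio.
E/G#: major triad on E = scale degree 6 → VI6.
D#: root D# is the dominant; major triad there is V.
G#m: minor triad on G# = scale degree 1 → i.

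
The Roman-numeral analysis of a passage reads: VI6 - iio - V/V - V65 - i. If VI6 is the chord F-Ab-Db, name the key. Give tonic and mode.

The anchor chord is a major triad on Db, labeled VI6.
Counting down 5 scale steps from Db places the tonic on F; a major triad on degree 6 is diatonic only in minor.

F minor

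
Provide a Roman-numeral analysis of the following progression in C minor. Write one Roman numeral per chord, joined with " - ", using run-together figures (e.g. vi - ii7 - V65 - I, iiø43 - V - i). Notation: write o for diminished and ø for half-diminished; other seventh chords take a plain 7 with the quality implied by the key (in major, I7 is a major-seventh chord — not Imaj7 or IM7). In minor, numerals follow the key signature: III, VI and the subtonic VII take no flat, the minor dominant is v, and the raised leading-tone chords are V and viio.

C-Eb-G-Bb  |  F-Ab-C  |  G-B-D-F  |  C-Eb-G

C-Eb-G-Bb has root C, degree 1 in C minor, so i7.
F-Ab-C: root F is the subdominant; minor triad there is iv.
G-B-D-F: root G is the dominant; dominant seventh chord there is V7.
C-Eb-G has root C, degree 1 in C minor, so i.

i7 - iv - V7 - i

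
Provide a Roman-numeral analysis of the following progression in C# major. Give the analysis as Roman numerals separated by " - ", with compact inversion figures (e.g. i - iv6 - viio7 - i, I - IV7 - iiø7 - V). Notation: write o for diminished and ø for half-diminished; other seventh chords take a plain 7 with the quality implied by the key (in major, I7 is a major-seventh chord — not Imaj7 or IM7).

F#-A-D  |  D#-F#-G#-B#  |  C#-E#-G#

bII6 - V43 - I

F#-A-D: D with this quality isn't in the key; a major triad on b2 is the Neapolitan sixth, bII6 (third, F#, in the bass — hence the 6).
D#-F#-G#-B# has root G#, degree 5 in C# major, so V43.
C#-E#-G#: root C# is the tonic; major triad there is I.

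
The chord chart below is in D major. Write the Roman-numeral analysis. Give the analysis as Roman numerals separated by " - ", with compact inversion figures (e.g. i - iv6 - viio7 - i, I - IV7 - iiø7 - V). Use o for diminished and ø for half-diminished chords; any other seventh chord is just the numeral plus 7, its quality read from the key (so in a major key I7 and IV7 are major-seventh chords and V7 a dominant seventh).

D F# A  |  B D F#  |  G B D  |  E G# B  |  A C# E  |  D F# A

D-F#-A: major triad on D = scale degree 1 → I.
B-D-F#: minor triad on B = scale degree 6 → vi.
G-B-D has root G, degree 4 in D major, so IV.
E-G#-B is the secondary dominant of V (major triad on E): V/V.
A-C#-E: root A is the dominant; major triad there is V.
D-F#-A has root D, degree 1 in D major, so I.

I - vi - IV - V/V - V - I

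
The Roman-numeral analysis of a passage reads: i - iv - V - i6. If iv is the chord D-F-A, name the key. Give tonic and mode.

A minor

iv is given as D-F-A — a minor triad with root D.
If D is scale degree 4 and the mode makes that degree carry a minor triad, the tonic is A and the mode is minor.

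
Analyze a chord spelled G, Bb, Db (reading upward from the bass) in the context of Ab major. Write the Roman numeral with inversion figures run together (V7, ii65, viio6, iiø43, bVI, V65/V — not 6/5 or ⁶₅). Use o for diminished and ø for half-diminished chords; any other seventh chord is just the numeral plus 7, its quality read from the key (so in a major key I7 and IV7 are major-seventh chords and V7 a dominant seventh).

viio

Stacked in thirds the chord is G-Bb-Db: a diminished triad on G.
G is scale degree 7 in Ab major, and a diminished triad on that degree is written viio.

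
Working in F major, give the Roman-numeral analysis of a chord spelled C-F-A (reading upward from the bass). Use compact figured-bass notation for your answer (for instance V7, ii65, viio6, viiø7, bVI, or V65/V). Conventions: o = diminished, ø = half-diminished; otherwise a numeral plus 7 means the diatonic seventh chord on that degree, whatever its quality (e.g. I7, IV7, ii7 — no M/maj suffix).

Stacked in thirds the chord is F-A-C: a major triad on F.
In F major, F is the tonic; the diatonic major triad there is I.
With C in the bass the chord is in second inversion, so the figured bass is 64.

I64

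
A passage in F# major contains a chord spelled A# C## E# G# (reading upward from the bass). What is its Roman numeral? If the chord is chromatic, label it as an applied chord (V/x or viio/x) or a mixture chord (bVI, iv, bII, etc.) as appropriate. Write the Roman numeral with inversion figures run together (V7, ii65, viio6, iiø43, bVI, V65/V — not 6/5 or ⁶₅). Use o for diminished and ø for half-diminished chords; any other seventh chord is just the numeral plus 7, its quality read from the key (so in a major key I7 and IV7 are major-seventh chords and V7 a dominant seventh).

The pitches A#-C##-E#-G# form a dominant seventh chord rooted on A#.
A# is not a diatonic chord root with this quality in F# major, but it lies a perfect fifth above D# (vi), so the chord functions as an applied dominant of vi.

V7/vi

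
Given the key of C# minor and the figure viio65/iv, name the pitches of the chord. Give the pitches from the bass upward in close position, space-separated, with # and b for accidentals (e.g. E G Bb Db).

G# B D E#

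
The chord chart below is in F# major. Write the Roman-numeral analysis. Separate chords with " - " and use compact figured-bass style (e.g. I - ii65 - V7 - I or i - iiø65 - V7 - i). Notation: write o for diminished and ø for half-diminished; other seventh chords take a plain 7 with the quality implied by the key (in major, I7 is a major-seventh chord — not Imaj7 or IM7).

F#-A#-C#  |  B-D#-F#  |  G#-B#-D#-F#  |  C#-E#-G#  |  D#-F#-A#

I - IV - V7/V - V - vi

F#-A#-C#: root F# is the tonic; major triad there is I.
B-D#-F#: root B is the subdominant; major triad there is IV.
G#-B#-D#-F# is the secondary dominant of V (dominant seventh chord on G#): V7/V.
C#-E#-G# has root C#, degree 5 in F# major, so V.
D#-F#-A#: minor triad on D# = scale degree 6 → vi.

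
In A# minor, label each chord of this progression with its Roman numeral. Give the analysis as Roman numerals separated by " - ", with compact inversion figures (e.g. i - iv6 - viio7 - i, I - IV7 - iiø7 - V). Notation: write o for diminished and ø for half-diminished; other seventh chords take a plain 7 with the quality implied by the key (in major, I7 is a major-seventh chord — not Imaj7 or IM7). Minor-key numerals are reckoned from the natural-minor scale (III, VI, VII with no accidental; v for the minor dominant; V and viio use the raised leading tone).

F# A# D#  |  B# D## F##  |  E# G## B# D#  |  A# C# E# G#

iv6 - V/V - V7 - i7

F#-A#-D#: minor triad on D# = scale degree 4 → iv6.
B#-D##-F##: chromatic; B# is V of V, so V/V.
E#-G##-B#-D# has root E#, degree 5 in A# minor, so V7.
A#-C#-E#-G# has root A#, degree 1 in A# minor, so i7.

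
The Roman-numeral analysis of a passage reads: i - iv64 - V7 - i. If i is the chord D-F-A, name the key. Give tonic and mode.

D minor

The chord Dm is a minor triad rooted on D; its label is i.
If D is scale degree 1 and the mode makes that degree carry a minor triad, the tonic is D and the mode is minor.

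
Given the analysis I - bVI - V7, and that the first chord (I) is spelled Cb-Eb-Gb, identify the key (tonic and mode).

I is given as Cb-Eb-Gb — a major triad with root Cb.
If Cb is scale degree 1 and the mode makes that degree carry a major triad, the tonic is Cb and the mode is major.

Cb major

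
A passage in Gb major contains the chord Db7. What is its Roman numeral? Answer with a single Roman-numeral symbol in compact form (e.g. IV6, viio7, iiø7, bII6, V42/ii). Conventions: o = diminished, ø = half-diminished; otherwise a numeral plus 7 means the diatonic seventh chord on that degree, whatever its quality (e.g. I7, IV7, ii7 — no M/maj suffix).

Stacked in thirds the chord is Db-F-Ab-Cb: a dominant seventh chord on Db.
Db is scale degree 5 in Gb major, and a dominant seventh chord on that degree is written V7.

V7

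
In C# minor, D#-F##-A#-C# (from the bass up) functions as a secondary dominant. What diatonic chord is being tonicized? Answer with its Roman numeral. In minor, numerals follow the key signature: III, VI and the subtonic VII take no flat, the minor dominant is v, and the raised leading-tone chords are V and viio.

V

The chord is a dominant seventh chord on D#.
A dominant resolves down a perfect fifth: D# → G#. In C# minor, G# is scale degree 5, i.e. V.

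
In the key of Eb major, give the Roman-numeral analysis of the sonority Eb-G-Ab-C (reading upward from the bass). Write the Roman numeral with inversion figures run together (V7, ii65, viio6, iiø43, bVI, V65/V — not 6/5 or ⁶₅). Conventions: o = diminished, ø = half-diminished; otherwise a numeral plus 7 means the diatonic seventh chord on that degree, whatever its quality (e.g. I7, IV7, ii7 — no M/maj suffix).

IV43

The pitches Ab-C-Eb-G form a major seventh chord rooted on Ab.
In Eb major, Ab is the subdominant; the diatonic major seventh chord there is IV7.
With Eb in the bass the chord is in second inversion, so the figured bass is 43.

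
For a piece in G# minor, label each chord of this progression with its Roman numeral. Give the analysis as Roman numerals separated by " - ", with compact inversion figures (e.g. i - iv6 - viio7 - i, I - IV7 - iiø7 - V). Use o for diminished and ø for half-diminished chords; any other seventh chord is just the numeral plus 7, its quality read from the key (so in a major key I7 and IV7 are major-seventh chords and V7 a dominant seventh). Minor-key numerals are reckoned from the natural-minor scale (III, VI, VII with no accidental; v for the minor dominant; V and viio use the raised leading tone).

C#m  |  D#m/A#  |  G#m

C#m has root C#, degree 4 in G# minor, so iv.
D#m/A#: minor triad on D# = scale degree 5 → v64.
G#m has root G#, degree 1 in G# minor, so i.

iv - v64 - i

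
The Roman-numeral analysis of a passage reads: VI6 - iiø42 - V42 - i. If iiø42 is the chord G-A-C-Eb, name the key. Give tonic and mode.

G minor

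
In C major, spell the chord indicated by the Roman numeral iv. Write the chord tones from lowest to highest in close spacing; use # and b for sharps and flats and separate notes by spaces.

F Ab C

iv is the minor subdominant, borrowed from the parallel minor. In C major that root is F.
So the chord is F-Ab-C.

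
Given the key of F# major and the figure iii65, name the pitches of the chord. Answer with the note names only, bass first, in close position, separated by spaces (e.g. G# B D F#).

C# E# G# A#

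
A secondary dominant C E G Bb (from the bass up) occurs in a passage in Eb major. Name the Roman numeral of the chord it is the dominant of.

ii

The chord is a dominant seventh chord on C.
A dominant resolves down a perfect fifth: C → F. In Eb major, F is scale degree 2, i.e. ii.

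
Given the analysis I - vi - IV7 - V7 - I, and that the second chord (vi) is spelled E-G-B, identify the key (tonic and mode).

G major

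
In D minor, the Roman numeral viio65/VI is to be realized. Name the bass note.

C

The applied chord viio65/VI is rooted on A: A-C-Eb-Gb.
The figure 65 means first inversion — the third is in the bass.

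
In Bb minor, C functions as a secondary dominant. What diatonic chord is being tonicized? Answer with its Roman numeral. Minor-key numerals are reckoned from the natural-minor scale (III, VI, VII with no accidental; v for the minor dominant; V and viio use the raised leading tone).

The chord is a major triad on C.
A dominant resolves down a perfect fifth: C → F. In Bb minor, F is scale degree 5, i.e. V.

V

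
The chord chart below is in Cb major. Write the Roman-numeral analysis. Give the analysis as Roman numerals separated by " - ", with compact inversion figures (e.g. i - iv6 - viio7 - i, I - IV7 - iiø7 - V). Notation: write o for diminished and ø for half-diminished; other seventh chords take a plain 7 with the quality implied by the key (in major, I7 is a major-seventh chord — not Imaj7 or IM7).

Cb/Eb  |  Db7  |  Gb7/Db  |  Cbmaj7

I6 - V7/V - V43 - I7

Cb/Eb has root Cb, degree 1 in Cb major, so I6.
Db7: chromatic; Db is V of V, so V7/V.
Gb7/Db has root Gb, degree 5 in Cb major, so V43.
Cbmaj7: major seventh chord on Cb = scale degree 1 → I7.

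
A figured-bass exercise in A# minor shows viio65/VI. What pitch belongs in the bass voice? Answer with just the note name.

G#

The applied chord viio65/VI is rooted on E#: E#-G#-B-D.
The figure 65 means first inversion — the third is in the bass.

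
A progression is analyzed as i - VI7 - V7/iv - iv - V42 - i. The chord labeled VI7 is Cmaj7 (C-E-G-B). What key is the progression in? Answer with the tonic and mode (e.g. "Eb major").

E minor

VI7 is given as C-E-G-B — a major seventh chord with root C.
If C is scale degree 6 and the mode makes that degree carry a major seventh chord, the tonic is E and the mode is minor.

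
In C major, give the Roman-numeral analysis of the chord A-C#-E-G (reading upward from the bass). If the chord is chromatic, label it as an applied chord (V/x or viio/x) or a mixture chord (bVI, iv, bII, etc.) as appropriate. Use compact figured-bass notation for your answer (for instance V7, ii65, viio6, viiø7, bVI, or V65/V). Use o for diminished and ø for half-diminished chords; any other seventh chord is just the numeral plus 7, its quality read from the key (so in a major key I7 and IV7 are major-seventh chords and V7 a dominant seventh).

Stacked in thirds the chord is A-C#-E-G: a dominant seventh chord on A.
A is not a diatonic chord root with this quality in C major, but it lies a perfect fifth above D (ii), so the chord functions as an applied dominant of ii.

V7/ii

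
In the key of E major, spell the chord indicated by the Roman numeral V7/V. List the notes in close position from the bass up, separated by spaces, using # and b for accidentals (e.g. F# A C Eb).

F# A# C# E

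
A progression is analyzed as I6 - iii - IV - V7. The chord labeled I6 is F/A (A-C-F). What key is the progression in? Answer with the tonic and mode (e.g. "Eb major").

I6 is given as A-C-F — a major triad with root F.
If F is scale degree 1 and the mode makes that degree carry a major triad, the tonic is F and the mode is major.

F major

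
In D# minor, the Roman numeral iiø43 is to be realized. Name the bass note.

iiø in D# minor has root E#; the chord is E#-G#-B-D#.
The figure 43 means second inversion — the fifth is in the bass.

B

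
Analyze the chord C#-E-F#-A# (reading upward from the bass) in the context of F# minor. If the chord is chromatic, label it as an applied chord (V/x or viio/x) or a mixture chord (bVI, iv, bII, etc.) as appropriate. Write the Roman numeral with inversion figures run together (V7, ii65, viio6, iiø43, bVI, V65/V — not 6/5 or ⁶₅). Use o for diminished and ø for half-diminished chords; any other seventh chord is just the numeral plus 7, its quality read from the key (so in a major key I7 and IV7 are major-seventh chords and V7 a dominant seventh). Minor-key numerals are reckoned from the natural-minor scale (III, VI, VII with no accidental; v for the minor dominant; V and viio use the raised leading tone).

Stacked in thirds the chord is F#-A#-C#-E: a dominant seventh chord on F#.
F# is not a diatonic chord root with this quality in F# minor, but it lies a perfect fifth above B (iv), so the chord functions as an applied dominant of iv.
With C# in the bass the chord is in second inversion, so the figured bass is 43.

V43/iv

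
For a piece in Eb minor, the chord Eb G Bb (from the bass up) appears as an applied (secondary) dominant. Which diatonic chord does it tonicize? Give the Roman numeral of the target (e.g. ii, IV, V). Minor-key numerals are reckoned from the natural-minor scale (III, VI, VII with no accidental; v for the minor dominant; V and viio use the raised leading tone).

The chord is a major triad on Eb.
A dominant resolves down a perfect fifth: Eb → Ab. In Eb minor, Ab is scale degree 4, i.e. iv.

iv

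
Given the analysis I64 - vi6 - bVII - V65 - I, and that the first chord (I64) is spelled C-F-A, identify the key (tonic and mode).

The chord F/C is a major triad rooted on F; its label is I64.
If F is scale degree 1 and the mode makes that degree carry a major triad, the tonic is F and the mode is major.

F major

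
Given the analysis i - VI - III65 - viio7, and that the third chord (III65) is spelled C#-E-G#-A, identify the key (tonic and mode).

The chord Amaj7/C# is a major seventh chord rooted on A; its label is III65.
Counting down 2 scale steps from A places the tonic on F#; a major seventh chord on degree 3 is diatonic only in minor.

F# minor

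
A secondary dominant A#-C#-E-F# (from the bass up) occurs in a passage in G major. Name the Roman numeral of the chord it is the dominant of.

iii

The chord is a dominant seventh chord on F#.
A dominant resolves down a perfect fifth: F# → B. In G major, B is scale degree 3, i.e. iii.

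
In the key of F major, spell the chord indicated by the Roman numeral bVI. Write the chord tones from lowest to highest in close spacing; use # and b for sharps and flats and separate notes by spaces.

Scale degree 6 in F major is D; lowering it a half step gives Db. bVI is a major triad on the lowered sixth degree, borrowed from the parallel minor.
So the chord is Db-F-Ab.

Db F Ab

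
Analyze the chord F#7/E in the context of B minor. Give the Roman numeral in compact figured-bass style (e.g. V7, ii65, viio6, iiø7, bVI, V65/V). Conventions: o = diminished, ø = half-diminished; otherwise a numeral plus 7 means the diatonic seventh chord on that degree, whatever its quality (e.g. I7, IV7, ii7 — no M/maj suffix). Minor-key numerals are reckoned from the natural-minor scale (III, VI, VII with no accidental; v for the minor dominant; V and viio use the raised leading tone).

V42

Stacked in thirds the chord is F#-A#-C#-E: a dominant seventh chord on F#.
F# is scale degree 5 in B minor, and a dominant seventh chord on that degree is written V7.
With E in the bass the chord is in third inversion, so the figured bass is 42.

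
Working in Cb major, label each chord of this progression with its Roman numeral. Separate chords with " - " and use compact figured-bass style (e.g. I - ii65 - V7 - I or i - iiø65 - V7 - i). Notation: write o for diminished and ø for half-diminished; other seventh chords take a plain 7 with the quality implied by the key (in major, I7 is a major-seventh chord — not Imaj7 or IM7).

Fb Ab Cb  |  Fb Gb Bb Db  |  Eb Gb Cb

IV - V42 - I6

Fb-Ab-Cb: major triad on Fb = scale degree 4 → IV.
Fb-Gb-Bb-Db: root Gb is the dominant; dominant seventh chord there is V42.
Eb-Gb-Cb: major triad on Cb = scale degree 1 → I6.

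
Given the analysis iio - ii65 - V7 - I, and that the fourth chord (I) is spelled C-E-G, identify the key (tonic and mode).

C major

The anchor chord is a major triad on C, labeled I.
If C is scale degree 1 and the mode makes that degree carry a major triad, the tonic is C and the mode is major.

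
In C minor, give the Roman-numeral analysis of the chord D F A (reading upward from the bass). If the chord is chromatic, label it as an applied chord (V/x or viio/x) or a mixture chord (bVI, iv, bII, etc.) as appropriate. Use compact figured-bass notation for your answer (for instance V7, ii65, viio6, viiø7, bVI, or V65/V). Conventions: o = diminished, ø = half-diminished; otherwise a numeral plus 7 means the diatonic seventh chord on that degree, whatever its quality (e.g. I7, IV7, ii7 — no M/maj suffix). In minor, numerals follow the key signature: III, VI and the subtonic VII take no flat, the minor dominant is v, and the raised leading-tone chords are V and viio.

ii

The pitches D-F-A form a minor triad rooted on D.
D is the second degree of C minor. This is the minor supertonic, borrowed from the parallel major (the Dorian ii).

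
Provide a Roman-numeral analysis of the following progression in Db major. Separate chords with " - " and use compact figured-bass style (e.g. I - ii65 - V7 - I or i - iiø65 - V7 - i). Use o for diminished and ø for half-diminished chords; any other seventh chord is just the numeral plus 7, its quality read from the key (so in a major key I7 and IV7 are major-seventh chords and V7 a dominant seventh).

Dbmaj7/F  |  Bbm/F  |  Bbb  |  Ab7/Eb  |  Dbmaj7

Dbmaj7/F has root Db, degree 1 in Db major, so I65.
Bbm/F: minor triad on Bb = scale degree 6 → vi64.
Bbb: major triad on Bbb — chromatic; bVI (borrowed from the parallel minor).
Ab7/Eb has root Ab, degree 5 in Db major, so V43.
Dbmaj7: root Db is the tonic; major seventh chord there is I7.

I65 - vi64 - bVI - V43 - I7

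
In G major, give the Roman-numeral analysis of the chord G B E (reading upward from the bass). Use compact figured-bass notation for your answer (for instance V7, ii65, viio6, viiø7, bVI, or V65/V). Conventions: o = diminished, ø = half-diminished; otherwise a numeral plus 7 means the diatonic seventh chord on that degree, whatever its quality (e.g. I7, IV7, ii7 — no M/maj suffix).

vi6

Stacked in thirds the chord is E-G-B: a minor triad on E.
E is scale degree 6 in G major, and a minor triad on that degree is written vi.
With G in the bass the chord is in first inversion, so the figured bass is 6.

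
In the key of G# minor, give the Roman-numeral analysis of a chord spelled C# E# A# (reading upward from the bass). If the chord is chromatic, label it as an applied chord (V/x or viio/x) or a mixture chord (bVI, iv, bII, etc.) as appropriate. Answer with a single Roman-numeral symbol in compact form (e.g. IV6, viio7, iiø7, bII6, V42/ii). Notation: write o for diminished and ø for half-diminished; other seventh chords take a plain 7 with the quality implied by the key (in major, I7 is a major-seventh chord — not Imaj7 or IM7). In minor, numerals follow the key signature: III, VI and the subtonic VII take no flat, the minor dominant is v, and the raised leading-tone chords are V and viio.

ii6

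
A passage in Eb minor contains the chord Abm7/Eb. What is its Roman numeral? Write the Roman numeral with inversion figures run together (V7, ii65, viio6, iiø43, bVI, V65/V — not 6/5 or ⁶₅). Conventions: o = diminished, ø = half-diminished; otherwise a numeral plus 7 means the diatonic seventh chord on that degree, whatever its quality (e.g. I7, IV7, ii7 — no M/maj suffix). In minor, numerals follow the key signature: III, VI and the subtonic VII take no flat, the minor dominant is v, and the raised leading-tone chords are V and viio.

iv43

The pitches Ab-Cb-Eb-Gb form a minor seventh chord rooted on Ab.
Ab is scale degree 4 in Eb minor, and a minor seventh chord on that degree is written iv7.
With Eb in the bass the chord is in second inversion, so the figured bass is 43.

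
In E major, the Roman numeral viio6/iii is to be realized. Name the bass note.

A#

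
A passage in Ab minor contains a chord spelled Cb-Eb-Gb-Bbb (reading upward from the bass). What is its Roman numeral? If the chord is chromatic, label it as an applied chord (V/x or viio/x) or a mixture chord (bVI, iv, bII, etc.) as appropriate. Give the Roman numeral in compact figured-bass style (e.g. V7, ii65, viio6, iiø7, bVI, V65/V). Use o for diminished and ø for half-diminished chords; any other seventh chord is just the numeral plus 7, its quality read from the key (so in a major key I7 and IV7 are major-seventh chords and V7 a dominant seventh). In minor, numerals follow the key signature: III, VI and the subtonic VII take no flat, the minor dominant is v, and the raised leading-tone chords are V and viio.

V7/VI

The pitches Cb-Eb-Gb-Bbb form a dominant seventh chord rooted on Cb.
Cb is not a diatonic chord root with this quality in Ab minor, but it lies a perfect fifth above Fb (VI), so the chord functions as an applied dominant of VI.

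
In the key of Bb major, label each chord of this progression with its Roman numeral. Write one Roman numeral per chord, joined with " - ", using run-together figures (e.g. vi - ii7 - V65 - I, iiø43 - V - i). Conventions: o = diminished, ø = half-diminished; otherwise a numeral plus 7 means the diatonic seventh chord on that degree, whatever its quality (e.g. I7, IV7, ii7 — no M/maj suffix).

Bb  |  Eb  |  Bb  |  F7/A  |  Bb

I - IV - I - V65 - I

Bb: major triad on Bb = scale degree 1 → I.
Eb: major triad on Eb = scale degree 4 → IV.
Bb: major triad on Bb = scale degree 1 → I.
F7/A: dominant seventh chord on F = scale degree 5 → V65.
Bb: root Bb is the tonic; major triad there is I.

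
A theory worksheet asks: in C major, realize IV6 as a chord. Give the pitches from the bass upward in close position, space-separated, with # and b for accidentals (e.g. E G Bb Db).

The numeral's case and figure indicate a major triad. In C major its root, scale degree 4, is F.
That chord is spelled F-A-C.
With the 6 figure the chord is in first inversion; from the bass A upward in close position it reads A-C-F.

A C F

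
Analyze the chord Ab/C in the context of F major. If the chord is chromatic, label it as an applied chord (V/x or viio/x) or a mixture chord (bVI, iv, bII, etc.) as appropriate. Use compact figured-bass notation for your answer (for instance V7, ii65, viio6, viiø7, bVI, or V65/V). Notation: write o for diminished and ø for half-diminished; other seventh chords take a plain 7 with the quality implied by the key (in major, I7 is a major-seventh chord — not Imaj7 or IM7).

bIII6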